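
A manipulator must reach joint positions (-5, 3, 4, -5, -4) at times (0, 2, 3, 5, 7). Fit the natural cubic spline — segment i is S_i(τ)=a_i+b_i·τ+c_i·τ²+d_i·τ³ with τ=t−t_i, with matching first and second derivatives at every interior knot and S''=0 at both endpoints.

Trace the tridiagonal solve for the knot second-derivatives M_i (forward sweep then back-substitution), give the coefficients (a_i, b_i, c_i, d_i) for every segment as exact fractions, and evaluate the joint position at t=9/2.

  seg 0: a=-5 b=295/64 c=0 d=-39/256
  seg 1: a=3 b=89/32 c=-117/128 d=-111/128
  seg 2: a=4 b=-211/128 c=-225/64 d=535/512
  seg 3: a=-5 b=-203/64 c=705/256 d=-235/512
S(9/2) = -11699/4096

Δ: Δ0=4, Δ1=1, Δ2=-9/2, Δ3=1/2
row 1: diag=6, rhs=-18; c'=1/6, d'=-3
row 2: denom=6−1·1/6=35/6; d'=(-33−1·-3)/(35/6)=-36/7
row 3: denom=8−2·12/35=256/35; d'=(30−2·-36/7)/(256/35)=705/128
back: M3=705/128
back: M2=-36/7−12/35·705/128=-225/32
back: M1=-3−1/6·-225/32=-117/64
M: M0=0, M1=-117/64, M2=-225/32, M3=705/128, M4=0
seg 0: a=-5, c=M0/2=0, d=(M1−M0)/(6·2)=-39/256, b=Δ0−h0·(2M0+M1)/6=295/64
seg 1: a=3, c=M1/2=-117/128, d=(M2−M1)/(6·1)=-111/128, b=Δ1−h1·(2M1+M2)/6=89/32
seg 2: a=4, c=M2/2=-225/64, d=(M3−M2)/(6·2)=535/512, b=Δ2−h2·(2M2+M3)/6=-211/128
seg 3: a=-5, c=M3/2=705/256, d=(M4−M3)/(6·2)=-235/512, b=Δ3−h3·(2M3+M4)/6=-203/64
t_q=9/2 → seg 2, τ=3/2; S=4+-211/128·τ+-225/64·τ²+535/512·τ³=-11699/4096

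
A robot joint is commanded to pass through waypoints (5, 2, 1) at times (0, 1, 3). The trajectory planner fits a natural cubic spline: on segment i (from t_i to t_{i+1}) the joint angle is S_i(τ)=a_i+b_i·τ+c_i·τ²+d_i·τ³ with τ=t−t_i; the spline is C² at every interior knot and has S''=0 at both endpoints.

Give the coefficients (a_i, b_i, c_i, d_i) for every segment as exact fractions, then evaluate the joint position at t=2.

Δ: Δ0=-3, Δ1=-1/2
row 1: diag=6, rhs=15; c'=1/3, d'=5/2
back: M1=5/2
M: M0=0, M1=5/2, M2=0
seg 0: a=5, c=M0/2=0, d=(M1−M0)/(6·1)=5/12, b=Δ0−h0·(2M0+M1)/6=-41/12
seg 1: a=2, c=M1/2=5/4, d=(M2−M1)/(6·2)=-5/24, b=Δ1−h1·(2M1+M2)/6=-13/6
t_q=2 → seg 1, τ=1; S=2+-13/6·τ+5/4·τ²+-5/24·τ³=7/8

  seg 0: a=5 b=-41/12 c=0 d=5/12
  seg 1: a=2 b=-13/6 c=5/4 d=-5/24
S(2) = 7/8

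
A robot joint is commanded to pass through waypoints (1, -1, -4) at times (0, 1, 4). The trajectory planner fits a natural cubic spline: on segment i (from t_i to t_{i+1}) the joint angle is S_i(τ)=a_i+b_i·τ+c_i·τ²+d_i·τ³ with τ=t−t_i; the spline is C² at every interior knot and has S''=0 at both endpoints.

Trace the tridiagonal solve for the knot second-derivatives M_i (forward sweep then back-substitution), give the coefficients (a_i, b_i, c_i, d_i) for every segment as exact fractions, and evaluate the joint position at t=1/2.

  seg 0: a=1 b=-17/8 c=0 d=1/8
  seg 1: a=-1 b=-7/4 c=3/8 d=-1/24
S(1/2) = -3/64

Δ: Δ0=-2, Δ1=-1
row 1: diag=8, rhs=6; c'=3/8, d'=3/4
back: M1=3/4
M: M0=0, M1=3/4, M2=0
seg 0: a=1, c=M0/2=0, d=(M1−M0)/(6·1)=1/8, b=Δ0−h0·(2M0+M1)/6=-17/8
seg 1: a=-1, c=M1/2=3/8, d=(M2−M1)/(6·3)=-1/24, b=Δ1−h1·(2M1+M2)/6=-7/4
t_q=1/2 → seg 0, τ=1/2; S=1+-17/8·τ+0·τ²+1/8·τ³=-3/64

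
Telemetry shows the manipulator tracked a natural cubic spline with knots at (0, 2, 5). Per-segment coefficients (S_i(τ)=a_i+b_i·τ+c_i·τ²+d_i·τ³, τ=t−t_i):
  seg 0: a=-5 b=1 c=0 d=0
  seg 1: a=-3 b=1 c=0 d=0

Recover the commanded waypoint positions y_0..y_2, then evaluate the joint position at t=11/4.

y_0 = S_0(0) = a_0 = -5
y_1 = S_1(0) = a_1 = -3
y_2 = S_1(3) = 0
t_q=11/4 is in segment 1 (τ=3/4); S_1(τ)=-9/4

y_0=-5 y_1=-3 y_2=0
S(11/4) = -9/4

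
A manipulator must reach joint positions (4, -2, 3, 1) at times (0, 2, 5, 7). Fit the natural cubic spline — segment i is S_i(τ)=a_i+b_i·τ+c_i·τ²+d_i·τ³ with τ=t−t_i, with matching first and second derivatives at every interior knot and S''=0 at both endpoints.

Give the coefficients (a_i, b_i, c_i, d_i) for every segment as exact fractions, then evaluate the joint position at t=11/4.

  seg 0: a=4 b=-1147/273 c=0 d=82/273
  seg 1: a=-2 b=-163/273 c=164/91 d=-22/63
  seg 2: a=3 b=215/273 c=-122/91 d=61/273
S(11/4) = -4605/2912

Δ: Δ0=-3, Δ1=5/3, Δ2=-1
row 1: diag=10, rhs=28; c'=3/10, d'=14/5
row 2: denom=10−3·3/10=91/10; d'=(-16−3·14/5)/(91/10)=-244/91
back: M2=-244/91
back: M1=14/5−3/10·-244/91=328/91
M: M0=0, M1=328/91, M2=-244/91, M3=0
seg 0: a=4, c=M0/2=0, d=(M1−M0)/(6·2)=82/273, b=Δ0−h0·(2M0+M1)/6=-1147/273
seg 1: a=-2, c=M1/2=164/91, d=(M2−M1)/(6·3)=-22/63, b=Δ1−h1·(2M1+M2)/6=-163/273
seg 2: a=3, c=M2/2=-122/91, d=(M3−M2)/(6·2)=61/273, b=Δ2−h2·(2M2+M3)/6=215/273
t_q=11/4 → seg 1, τ=3/4; S=-2+-163/273·τ+164/91·τ²+-22/63·τ³=-4605/2912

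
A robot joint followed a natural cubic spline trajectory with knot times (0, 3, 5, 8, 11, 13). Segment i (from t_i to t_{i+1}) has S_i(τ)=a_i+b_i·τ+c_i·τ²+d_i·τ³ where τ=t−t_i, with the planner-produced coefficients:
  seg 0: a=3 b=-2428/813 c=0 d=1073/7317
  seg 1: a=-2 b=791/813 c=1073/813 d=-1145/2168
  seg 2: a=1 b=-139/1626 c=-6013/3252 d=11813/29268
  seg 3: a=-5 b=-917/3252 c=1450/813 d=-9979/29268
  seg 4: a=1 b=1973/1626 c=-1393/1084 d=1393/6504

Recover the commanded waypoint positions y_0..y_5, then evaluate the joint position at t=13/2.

y_0 = S_0(0) = a_0 = 3
y_1 = S_1(0) = a_1 = -2
y_2 = S_2(0) = a_2 = 1
y_3 = S_3(0) = a_3 = -5
y_4 = S_4(0) = a_4 = 1
y_5 = S_4(2) = 0
t_q=13/2 is in segment 2 (τ=3/2); S_2(τ)=-16705/8672

y_0=3 y_1=-2 y_2=1 y_3=-5 y_4=1 y_5=0
S(13/2) = -16705/8672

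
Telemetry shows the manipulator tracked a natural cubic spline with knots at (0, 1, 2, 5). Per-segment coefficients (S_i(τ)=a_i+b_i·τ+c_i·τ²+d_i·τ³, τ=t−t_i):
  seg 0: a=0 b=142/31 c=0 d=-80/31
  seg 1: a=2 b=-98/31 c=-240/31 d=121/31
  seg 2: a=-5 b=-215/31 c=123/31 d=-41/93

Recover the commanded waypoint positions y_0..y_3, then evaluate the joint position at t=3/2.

y_0 = S_0(0) = a_0 = 0
y_1 = S_1(0) = a_1 = 2
y_2 = S_2(0) = a_2 = -5
y_3 = S_2(3) = -2
t_q=3/2 is in segment 1 (τ=1/2); S_1(τ)=-255/248

y_0=0 y_1=2 y_2=-5 y_3=-2
S(3/2) = -255/248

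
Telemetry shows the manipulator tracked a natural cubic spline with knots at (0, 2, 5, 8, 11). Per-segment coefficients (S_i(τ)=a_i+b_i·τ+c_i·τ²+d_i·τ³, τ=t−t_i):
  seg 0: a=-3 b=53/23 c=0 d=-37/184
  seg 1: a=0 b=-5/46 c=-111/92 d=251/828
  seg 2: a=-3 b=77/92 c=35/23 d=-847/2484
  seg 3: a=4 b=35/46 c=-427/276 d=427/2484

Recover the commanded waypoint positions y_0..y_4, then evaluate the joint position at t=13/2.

y_0=-3 y_1=0 y_2=-3 y_3=4 y_4=-3
S(13/2) = 389/736

y_0 = S_0(0) = a_0 = -3
y_1 = S_1(0) = a_1 = 0
y_2 = S_2(0) = a_2 = -3
y_3 = S_3(0) = a_3 = 4
y_4 = S_3(3) = -3
t_q=13/2 is in segment 2 (τ=3/2); S_2(τ)=389/736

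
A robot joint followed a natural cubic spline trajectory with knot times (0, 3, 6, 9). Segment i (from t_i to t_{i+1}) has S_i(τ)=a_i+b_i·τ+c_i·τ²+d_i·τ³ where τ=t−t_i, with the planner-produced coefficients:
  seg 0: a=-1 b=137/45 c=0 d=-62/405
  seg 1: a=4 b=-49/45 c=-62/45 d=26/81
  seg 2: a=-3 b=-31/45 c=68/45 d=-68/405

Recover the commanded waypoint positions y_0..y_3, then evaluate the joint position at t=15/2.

y_0 = S_0(0) = a_0 = -1
y_1 = S_1(0) = a_1 = 4
y_2 = S_2(0) = a_2 = -3
y_3 = S_2(3) = 4
t_q=15/2 is in segment 2 (τ=3/2); S_2(τ)=-6/5

y_0=-1 y_1=4 y_2=-3 y_3=4
S(15/2) = -6/5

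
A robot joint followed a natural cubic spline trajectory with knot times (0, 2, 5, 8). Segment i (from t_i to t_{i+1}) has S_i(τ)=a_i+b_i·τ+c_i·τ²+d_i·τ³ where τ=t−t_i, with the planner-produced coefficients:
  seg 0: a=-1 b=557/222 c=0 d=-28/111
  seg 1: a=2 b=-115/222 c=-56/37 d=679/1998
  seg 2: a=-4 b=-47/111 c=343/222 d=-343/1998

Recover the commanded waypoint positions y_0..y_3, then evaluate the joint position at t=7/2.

y_0=-1 y_1=2 y_2=-4 y_3=4
S(7/2) = -613/592

y_0 = S_0(0) = a_0 = -1
y_1 = S_1(0) = a_1 = 2
y_2 = S_2(0) = a_2 = -4
y_3 = S_2(3) = 4
t_q=7/2 is in segment 1 (τ=3/2); S_1(τ)=-613/592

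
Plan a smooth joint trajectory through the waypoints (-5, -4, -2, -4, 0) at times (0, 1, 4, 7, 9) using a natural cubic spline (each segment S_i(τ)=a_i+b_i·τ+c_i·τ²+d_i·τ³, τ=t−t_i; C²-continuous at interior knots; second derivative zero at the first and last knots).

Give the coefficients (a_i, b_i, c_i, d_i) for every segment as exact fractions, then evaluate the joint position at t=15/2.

  seg 0: a=-5 b=257/266 c=0 d=9/266
  seg 1: a=-4 b=142/133 c=27/266 d=-563/7182
  seg 2: a=-2 b=-117/266 c=-241/399 d=1265/7182
  seg 3: a=-4 b=92/133 c=261/266 d=-87/532
S(15/2) = -2085/608

Δ: Δ0=1, Δ1=2/3, Δ2=-2/3, Δ3=2
row 1: diag=8, rhs=-2; c'=3/8, d'=-1/4
row 2: denom=12−3·3/8=87/8; d'=(-8−3·-1/4)/(87/8)=-2/3
row 3: denom=10−3·8/29=266/29; d'=(16−3·-2/3)/(266/29)=261/133
back: M3=261/133
back: M2=-2/3−8/29·261/133=-482/399
back: M1=-1/4−3/8·-482/399=27/133
M: M0=0, M1=27/133, M2=-482/399, M3=261/133, M4=0
seg 0: a=-5, c=M0/2=0, d=(M1−M0)/(6·1)=9/266, b=Δ0−h0·(2M0+M1)/6=257/266
seg 1: a=-4, c=M1/2=27/266, d=(M2−M1)/(6·3)=-563/7182, b=Δ1−h1·(2M1+M2)/6=142/133
seg 2: a=-2, c=M2/2=-241/399, d=(M3−M2)/(6·3)=1265/7182, b=Δ2−h2·(2M2+M3)/6=-117/266
seg 3: a=-4, c=M3/2=261/266, d=(M4−M3)/(6·2)=-87/532, b=Δ3−h3·(2M3+M4)/6=92/133
t_q=15/2 → seg 3, τ=1/2; S=-4+92/133·τ+261/266·τ²+-87/532·τ³=-2085/608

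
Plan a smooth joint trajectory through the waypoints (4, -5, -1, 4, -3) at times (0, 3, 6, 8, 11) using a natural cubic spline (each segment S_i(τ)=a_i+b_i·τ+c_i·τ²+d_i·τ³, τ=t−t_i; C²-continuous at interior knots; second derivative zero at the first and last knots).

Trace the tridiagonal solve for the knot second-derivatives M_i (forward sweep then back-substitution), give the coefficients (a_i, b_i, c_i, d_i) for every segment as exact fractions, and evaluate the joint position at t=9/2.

  seg 0: a=4 b=-707/177 c=0 d=176/1593
  seg 1: a=-5 b=-179/177 c=176/177 d=-113/1593
  seg 2: a=-1 b=538/177 c=21/59 d=-443/1416
  seg 3: a=4 b=251/354 c=-359/236 d=359/2124
S(9/2) = -2133/472

Δ: Δ0=-3, Δ1=4/3, Δ2=5/2, Δ3=-7/3
row 1: diag=12, rhs=26; c'=1/4, d'=13/6
row 2: denom=10−3·1/4=37/4; d'=(7−3·13/6)/(37/4)=2/37
row 3: denom=10−2·8/37=354/37; d'=(-29−2·2/37)/(354/37)=-359/118
back: M3=-359/118
back: M2=2/37−8/37·-359/118=42/59
back: M1=13/6−1/4·42/59=352/177
M: M0=0, M1=352/177, M2=42/59, M3=-359/118, M4=0
seg 0: a=4, c=M0/2=0, d=(M1−M0)/(6·3)=176/1593, b=Δ0−h0·(2M0+M1)/6=-707/177
seg 1: a=-5, c=M1/2=176/177, d=(M2−M1)/(6·3)=-113/1593, b=Δ1−h1·(2M1+M2)/6=-179/177
seg 2: a=-1, c=M2/2=21/59, d=(M3−M2)/(6·2)=-443/1416, b=Δ2−h2·(2M2+M3)/6=538/177
seg 3: a=4, c=M3/2=-359/236, d=(M4−M3)/(6·3)=359/2124, b=Δ3−h3·(2M3+M4)/6=251/354
t_q=9/2 → seg 1, τ=3/2; S=-5+-179/177·τ+176/177·τ²+-113/1593·τ³=-2133/472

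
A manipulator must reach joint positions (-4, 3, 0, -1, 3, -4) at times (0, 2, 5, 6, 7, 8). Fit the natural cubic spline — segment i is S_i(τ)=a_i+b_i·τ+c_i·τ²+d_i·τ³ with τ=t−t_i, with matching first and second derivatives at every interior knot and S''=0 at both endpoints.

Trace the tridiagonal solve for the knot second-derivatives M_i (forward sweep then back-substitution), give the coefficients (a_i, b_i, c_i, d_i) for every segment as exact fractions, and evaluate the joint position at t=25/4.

  seg 0: a=-4 b=8891/2050 c=0 d=-429/2050
  seg 1: a=3 b=3743/2050 c=-1287/1025 d=643/6150
  seg 2: a=0 b=-2957/1025 c=-129/410 d=4509/2050
  seg 3: a=-1 b=6323/2050 c=6441/1025 d=-2201/410
  seg 4: a=3 b=-464/1025 c=-20133/2050 d=6711/2050
S(25/4) = 10491/131200

Δ: Δ0=7/2, Δ1=-1, Δ2=-1, Δ3=4, Δ4=-7
row 1: diag=10, rhs=-27; c'=3/10, d'=-27/10
row 2: denom=8−3·3/10=71/10; d'=(0−3·-27/10)/(71/10)=81/71
row 3: denom=4−1·10/71=274/71; d'=(30−1·81/71)/(274/71)=2049/274
row 4: denom=4−1·71/274=1025/274; d'=(-66−1·2049/274)/(1025/274)=-20133/1025
back: M4=-20133/1025
back: M3=2049/274−71/274·-20133/1025=12882/1025
back: M2=81/71−10/71·12882/1025=-129/205
back: M1=-27/10−3/10·-129/205=-2574/1025
M: M0=0, M1=-2574/1025, M2=-129/205, M3=12882/1025, M4=-20133/1025, M5=0
seg 0: a=-4, c=M0/2=0, d=(M1−M0)/(6·2)=-429/2050, b=Δ0−h0·(2M0+M1)/6=8891/2050
seg 1: a=3, c=M1/2=-1287/1025, d=(M2−M1)/(6·3)=643/6150, b=Δ1−h1·(2M1+M2)/6=3743/2050
seg 2: a=0, c=M2/2=-129/410, d=(M3−M2)/(6·1)=4509/2050, b=Δ2−h2·(2M2+M3)/6=-2957/1025
seg 3: a=-1, c=M3/2=6441/1025, d=(M4−M3)/(6·1)=-2201/410, b=Δ3−h3·(2M3+M4)/6=6323/2050
seg 4: a=3, c=M4/2=-20133/2050, d=(M5−M4)/(6·1)=6711/2050, b=Δ4−h4·(2M4+M5)/6=-464/1025
t_q=25/4 → seg 3, τ=1/4; S=-1+6323/2050·τ+6441/1025·τ²+-2201/410·τ³=10491/131200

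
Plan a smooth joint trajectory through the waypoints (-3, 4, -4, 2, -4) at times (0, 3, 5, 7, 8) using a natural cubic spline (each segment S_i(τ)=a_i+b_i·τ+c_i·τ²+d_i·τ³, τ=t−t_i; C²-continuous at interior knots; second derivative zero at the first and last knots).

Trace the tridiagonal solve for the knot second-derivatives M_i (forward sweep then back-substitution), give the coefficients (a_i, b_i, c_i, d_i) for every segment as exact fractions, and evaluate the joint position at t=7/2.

Δ: Δ0=7/3, Δ1=-4, Δ2=3, Δ3=-6
row 1: diag=10, rhs=-38; c'=1/5, d'=-19/5
row 2: denom=8−2·1/5=38/5; d'=(42−2·-19/5)/(38/5)=124/19
row 3: denom=6−2·5/19=104/19; d'=(-54−2·124/19)/(104/19)=-49/4
back: M3=-49/4
back: M2=124/19−5/19·-49/4=39/4
back: M1=-19/5−1/5·39/4=-23/4
M: M0=0, M1=-23/4, M2=39/4, M3=-49/4, M4=0
seg 0: a=-3, c=M0/2=0, d=(M1−M0)/(6·3)=-23/72, b=Δ0−h0·(2M0+M1)/6=125/24
seg 1: a=4, c=M1/2=-23/8, d=(M2−M1)/(6·2)=31/24, b=Δ1−h1·(2M1+M2)/6=-41/12
seg 2: a=-4, c=M2/2=39/8, d=(M3−M2)/(6·2)=-11/6, b=Δ2−h2·(2M2+M3)/6=7/12
seg 3: a=2, c=M3/2=-49/8, d=(M4−M3)/(6·1)=49/24, b=Δ3−h3·(2M3+M4)/6=-23/12
t_q=7/2 → seg 1, τ=1/2; S=4+-41/12·τ+-23/8·τ²+31/24·τ³=111/64

  seg 0: a=-3 b=125/24 c=0 d=-23/72
  seg 1: a=4 b=-41/12 c=-23/8 d=31/24
  seg 2: a=-4 b=7/12 c=39/8 d=-11/6
  seg 3: a=2 b=-23/12 c=-49/8 d=49/24
S(7/2) = 111/64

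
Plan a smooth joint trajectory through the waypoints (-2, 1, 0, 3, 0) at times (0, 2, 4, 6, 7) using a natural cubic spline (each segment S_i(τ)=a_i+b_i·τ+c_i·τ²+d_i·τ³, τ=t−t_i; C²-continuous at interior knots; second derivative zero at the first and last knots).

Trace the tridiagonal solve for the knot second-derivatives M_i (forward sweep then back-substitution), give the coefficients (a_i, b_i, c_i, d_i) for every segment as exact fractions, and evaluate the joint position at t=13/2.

  seg 0: a=-2 b=94/41 c=0 d=-65/328
  seg 1: a=1 b=-7/82 c=-195/164 d=161/328
  seg 2: a=0 b=43/41 c=72/41 d=-251/328
  seg 3: a=3 b=-91/82 c=-465/164 d=155/164
S(13/2) = 2433/1312

Δ: Δ0=3/2, Δ1=-1/2, Δ2=3/2, Δ3=-3
row 1: diag=8, rhs=-12; c'=1/4, d'=-3/2
row 2: denom=8−2·1/4=15/2; d'=(12−2·-3/2)/(15/2)=2
row 3: denom=6−2·4/15=82/15; d'=(-27−2·2)/(82/15)=-465/82
back: M3=-465/82
back: M2=2−4/15·-465/82=144/41
back: M1=-3/2−1/4·144/41=-195/82
M: M0=0, M1=-195/82, M2=144/41, M3=-465/82, M4=0
seg 0: a=-2, c=M0/2=0, d=(M1−M0)/(6·2)=-65/328, b=Δ0−h0·(2M0+M1)/6=94/41
seg 1: a=1, c=M1/2=-195/164, d=(M2−M1)/(6·2)=161/328, b=Δ1−h1·(2M1+M2)/6=-7/82
seg 2: a=0, c=M2/2=72/41, d=(M3−M2)/(6·2)=-251/328, b=Δ2−h2·(2M2+M3)/6=43/41
seg 3: a=3, c=M3/2=-465/164, d=(M4−M3)/(6·1)=155/164, b=Δ3−h3·(2M3+M4)/6=-91/82
t_q=13/2 → seg 3, τ=1/2; S=3+-91/82·τ+-465/164·τ²+155/164·τ³=2433/1312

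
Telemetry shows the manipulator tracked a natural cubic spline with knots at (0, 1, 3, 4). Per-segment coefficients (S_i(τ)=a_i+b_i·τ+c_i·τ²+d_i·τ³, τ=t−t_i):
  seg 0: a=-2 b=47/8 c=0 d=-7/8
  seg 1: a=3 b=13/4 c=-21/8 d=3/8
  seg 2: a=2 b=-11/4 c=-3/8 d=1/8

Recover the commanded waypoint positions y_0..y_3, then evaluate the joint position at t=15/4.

y_0=-2 y_1=3 y_2=2 y_3=-1
S(15/4) = -113/512

y_0 = S_0(0) = a_0 = -2
y_1 = S_1(0) = a_1 = 3
y_2 = S_2(0) = a_2 = 2
y_3 = S_2(1) = -1
t_q=15/4 is in segment 2 (τ=3/4); S_2(τ)=-113/512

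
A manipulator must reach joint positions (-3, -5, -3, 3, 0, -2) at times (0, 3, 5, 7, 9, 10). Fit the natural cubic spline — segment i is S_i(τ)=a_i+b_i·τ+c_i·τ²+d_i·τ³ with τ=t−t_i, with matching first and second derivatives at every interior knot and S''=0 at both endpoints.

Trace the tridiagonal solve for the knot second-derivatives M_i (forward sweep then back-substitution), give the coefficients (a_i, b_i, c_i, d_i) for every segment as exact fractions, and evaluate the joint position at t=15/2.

  seg 0: a=-3 b=-269/291 c=0 d=25/873
  seg 1: a=-5 b=-44/291 c=25/97 d=185/1164
  seg 2: a=-3 b=811/291 c=235/194 d=-643/1164
  seg 3: a=3 b=292/291 c=-204/97 d=991/2328
  seg 4: a=0 b=-1339/582 c=175/388 d=-175/1164
S(15/2) = 18805/6208

Δ: Δ0=-2/3, Δ1=1, Δ2=3, Δ3=-3/2, Δ4=-2
row 1: diag=10, rhs=10; c'=1/5, d'=1
row 2: denom=8−2·1/5=38/5; d'=(12−2·1)/(38/5)=25/19
row 3: denom=8−2·5/19=142/19; d'=(-27−2·25/19)/(142/19)=-563/142
row 4: denom=6−2·19/71=388/71; d'=(-3−2·-563/142)/(388/71)=175/194
back: M4=175/194
back: M3=-563/142−19/71·175/194=-408/97
back: M2=25/19−5/19·-408/97=235/97
back: M1=1−1/5·235/97=50/97
M: M0=0, M1=50/97, M2=235/97, M3=-408/97, M4=175/194, M5=0
seg 0: a=-3, c=M0/2=0, d=(M1−M0)/(6·3)=25/873, b=Δ0−h0·(2M0+M1)/6=-269/291
seg 1: a=-5, c=M1/2=25/97, d=(M2−M1)/(6·2)=185/1164, b=Δ1−h1·(2M1+M2)/6=-44/291
seg 2: a=-3, c=M2/2=235/194, d=(M3−M2)/(6·2)=-643/1164, b=Δ2−h2·(2M2+M3)/6=811/291
seg 3: a=3, c=M3/2=-204/97, d=(M4−M3)/(6·2)=991/2328, b=Δ3−h3·(2M3+M4)/6=292/291
seg 4: a=0, c=M4/2=175/388, d=(M5−M4)/(6·1)=-175/1164, b=Δ4−h4·(2M4+M5)/6=-1339/582
t_q=15/2 → seg 3, τ=1/2; S=3+292/291·τ+-204/97·τ²+991/2328·τ³=18805/6208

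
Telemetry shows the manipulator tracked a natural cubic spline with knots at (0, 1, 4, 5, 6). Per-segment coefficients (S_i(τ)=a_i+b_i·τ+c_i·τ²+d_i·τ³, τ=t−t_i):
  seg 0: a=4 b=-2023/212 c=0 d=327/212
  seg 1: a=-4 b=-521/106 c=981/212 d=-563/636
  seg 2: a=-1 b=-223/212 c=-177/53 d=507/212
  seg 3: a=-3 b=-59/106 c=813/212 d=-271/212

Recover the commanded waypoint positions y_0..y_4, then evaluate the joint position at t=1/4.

y_0 = S_0(0) = a_0 = 4
y_1 = S_1(0) = a_1 = -4
y_2 = S_2(0) = a_2 = -1
y_3 = S_3(0) = a_3 = -3
y_4 = S_3(1) = -1
t_q=1/4 is in segment 0 (τ=1/4); S_0(τ)=22231/13568

y_0=4 y_1=-4 y_2=-1 y_3=-3 y_4=-1
S(1/4) = 22231/13568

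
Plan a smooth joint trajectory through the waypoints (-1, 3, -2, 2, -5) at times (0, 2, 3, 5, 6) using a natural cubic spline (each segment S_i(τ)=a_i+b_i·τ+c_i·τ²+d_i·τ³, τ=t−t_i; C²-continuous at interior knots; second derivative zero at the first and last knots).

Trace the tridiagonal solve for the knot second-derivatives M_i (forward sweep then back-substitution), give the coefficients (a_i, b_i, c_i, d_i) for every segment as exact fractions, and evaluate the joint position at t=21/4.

  seg 0: a=-1 b=470/93 c=0 d=-71/93
  seg 1: a=3 b=-382/93 c=-142/31 d=343/93
  seg 2: a=-2 b=-205/93 c=201/31 d=-815/372
  seg 3: a=2 b=-238/93 c=-413/62 d=413/186
S(21/4) = 3883/3968

Δ: Δ0=2, Δ1=-5, Δ2=2, Δ3=-7
row 1: diag=6, rhs=-42; c'=1/6, d'=-7
row 2: denom=6−1·1/6=35/6; d'=(42−1·-7)/(35/6)=42/5
row 3: denom=6−2·12/35=186/35; d'=(-54−2·42/5)/(186/35)=-413/31
back: M3=-413/31
back: M2=42/5−12/35·-413/31=402/31
back: M1=-7−1/6·402/31=-284/31
M: M0=0, M1=-284/31, M2=402/31, M3=-413/31, M4=0
seg 0: a=-1, c=M0/2=0, d=(M1−M0)/(6·2)=-71/93, b=Δ0−h0·(2M0+M1)/6=470/93
seg 1: a=3, c=M1/2=-142/31, d=(M2−M1)/(6·1)=343/93, b=Δ1−h1·(2M1+M2)/6=-382/93
seg 2: a=-2, c=M2/2=201/31, d=(M3−M2)/(6·2)=-815/372, b=Δ2−h2·(2M2+M3)/6=-205/93
seg 3: a=2, c=M3/2=-413/62, d=(M4−M3)/(6·1)=413/186, b=Δ3−h3·(2M3+M4)/6=-238/93
t_q=21/4 → seg 3, τ=1/4; S=2+-238/93·τ+-413/62·τ²+413/186·τ³=3883/3968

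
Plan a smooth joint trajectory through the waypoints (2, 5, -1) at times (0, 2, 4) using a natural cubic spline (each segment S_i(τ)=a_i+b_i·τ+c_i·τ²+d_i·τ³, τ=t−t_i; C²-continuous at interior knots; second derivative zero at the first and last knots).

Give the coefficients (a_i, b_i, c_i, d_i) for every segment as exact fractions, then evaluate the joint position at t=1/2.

Δ: Δ0=3/2, Δ1=-3
row 1: diag=8, rhs=-27; c'=1/4, d'=-27/8
back: M1=-27/8
M: M0=0, M1=-27/8, M2=0
seg 0: a=2, c=M0/2=0, d=(M1−M0)/(6·2)=-9/32, b=Δ0−h0·(2M0+M1)/6=21/8
seg 1: a=5, c=M1/2=-27/16, d=(M2−M1)/(6·2)=9/32, b=Δ1−h1·(2M1+M2)/6=-3/4
t_q=1/2 → seg 0, τ=1/2; S=2+21/8·τ+0·τ²+-9/32·τ³=839/256

  seg 0: a=2 b=21/8 c=0 d=-9/32
  seg 1: a=5 b=-3/4 c=-27/16 d=9/32
S(1/2) = 839/256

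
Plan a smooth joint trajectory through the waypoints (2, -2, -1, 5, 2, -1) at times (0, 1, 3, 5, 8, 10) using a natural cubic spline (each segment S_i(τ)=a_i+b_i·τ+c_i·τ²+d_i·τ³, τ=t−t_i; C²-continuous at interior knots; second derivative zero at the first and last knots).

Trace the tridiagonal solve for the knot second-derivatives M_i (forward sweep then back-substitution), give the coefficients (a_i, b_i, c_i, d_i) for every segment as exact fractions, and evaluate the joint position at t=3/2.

  seg 0: a=2 b=-17543/3764 c=0 d=2487/3764
  seg 1: a=-2 b=-5041/1882 c=7461/3764 d=-1479/7528
  seg 2: a=-1 b=2722/941 c=756/941 d=-1411/3764
  seg 3: a=5 b=1513/941 c=-2721/1882 d=1085/5646
  seg 4: a=2 b=-3535/1882 c=267/941 d=-89/1882
S(3/2) = -172739/60224

Δ: Δ0=-4, Δ1=1/2, Δ2=3, Δ3=-1, Δ4=-3/2
row 1: diag=6, rhs=27; c'=1/3, d'=9/2
row 2: denom=8−2·1/3=22/3; d'=(15−2·9/2)/(22/3)=9/11
row 3: denom=10−2·3/11=104/11; d'=(-24−2·9/11)/(104/11)=-141/52
row 4: denom=10−3·33/104=941/104; d'=(-3−3·-141/52)/(941/104)=534/941
back: M4=534/941
back: M3=-141/52−33/104·534/941=-2721/941
back: M2=9/11−3/11·-2721/941=1512/941
back: M1=9/2−1/3·1512/941=7461/1882
M: M0=0, M1=7461/1882, M2=1512/941, M3=-2721/941, M4=534/941, M5=0
seg 0: a=2, c=M0/2=0, d=(M1−M0)/(6·1)=2487/3764, b=Δ0−h0·(2M0+M1)/6=-17543/3764
seg 1: a=-2, c=M1/2=7461/3764, d=(M2−M1)/(6·2)=-1479/7528, b=Δ1−h1·(2M1+M2)/6=-5041/1882
seg 2: a=-1, c=M2/2=756/941, d=(M3−M2)/(6·2)=-1411/3764, b=Δ2−h2·(2M2+M3)/6=2722/941
seg 3: a=5, c=M3/2=-2721/1882, d=(M4−M3)/(6·3)=1085/5646, b=Δ3−h3·(2M3+M4)/6=1513/941
seg 4: a=2, c=M4/2=267/941, d=(M5−M4)/(6·2)=-89/1882, b=Δ4−h4·(2M4+M5)/6=-3535/1882
t_q=3/2 → seg 1, τ=1/2; S=-2+-5041/1882·τ+7461/3764·τ²+-1479/7528·τ³=-172739/60224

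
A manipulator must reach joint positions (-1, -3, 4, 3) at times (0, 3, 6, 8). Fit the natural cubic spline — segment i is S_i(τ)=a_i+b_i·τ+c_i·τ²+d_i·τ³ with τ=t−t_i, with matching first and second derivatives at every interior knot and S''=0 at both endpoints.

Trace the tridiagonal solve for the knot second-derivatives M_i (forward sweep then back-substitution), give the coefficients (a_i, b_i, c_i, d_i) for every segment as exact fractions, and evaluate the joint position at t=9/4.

Δ: Δ0=-2/3, Δ1=7/3, Δ2=-1/2
row 1: diag=12, rhs=18; c'=1/4, d'=3/2
row 2: denom=10−3·1/4=37/4; d'=(-17−3·3/2)/(37/4)=-86/37
back: M2=-86/37
back: M1=3/2−1/4·-86/37=77/37
M: M0=0, M1=77/37, M2=-86/37, M3=0
seg 0: a=-1, c=M0/2=0, d=(M1−M0)/(6·3)=77/666, b=Δ0−h0·(2M0+M1)/6=-379/222
seg 1: a=-3, c=M1/2=77/74, d=(M2−M1)/(6·3)=-163/666, b=Δ1−h1·(2M1+M2)/6=157/111
seg 2: a=4, c=M2/2=-43/37, d=(M3−M2)/(6·2)=43/222, b=Δ2−h2·(2M2+M3)/6=233/222
t_q=9/4 → seg 0, τ=9/4; S=-1+-379/222·τ+0·τ²+77/666·τ³=-16691/4736

  seg 0: a=-1 b=-379/222 c=0 d=77/666
  seg 1: a=-3 b=157/111 c=77/74 d=-163/666
  seg 2: a=4 b=233/222 c=-43/37 d=43/222
S(9/4) = -16691/4736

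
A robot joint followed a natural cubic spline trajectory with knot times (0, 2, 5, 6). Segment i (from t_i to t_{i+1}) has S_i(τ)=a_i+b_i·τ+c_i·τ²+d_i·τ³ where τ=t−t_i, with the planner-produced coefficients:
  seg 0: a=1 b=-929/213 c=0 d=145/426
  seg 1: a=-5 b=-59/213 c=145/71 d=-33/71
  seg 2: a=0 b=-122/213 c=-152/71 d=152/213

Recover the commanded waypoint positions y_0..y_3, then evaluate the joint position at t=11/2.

y_0=1 y_1=-5 y_2=0 y_3=-2
S(11/2) = -52/71

y_0 = S_0(0) = a_0 = 1
y_1 = S_1(0) = a_1 = -5
y_2 = S_2(0) = a_2 = 0
y_3 = S_2(1) = -2
t_q=11/2 is in segment 2 (τ=1/2); S_2(τ)=-52/71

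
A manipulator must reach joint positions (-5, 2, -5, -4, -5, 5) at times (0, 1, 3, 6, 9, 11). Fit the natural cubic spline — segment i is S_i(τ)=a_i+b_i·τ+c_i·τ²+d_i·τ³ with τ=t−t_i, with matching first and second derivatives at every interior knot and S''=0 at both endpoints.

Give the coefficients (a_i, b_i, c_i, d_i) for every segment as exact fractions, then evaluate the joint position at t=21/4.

  seg 0: a=-5 b=17143/1892 c=0 d=-3899/1892
  seg 1: a=2 b=2723/946 c=-11697/1892 d=5663/3784
  seg 2: a=-5 b=-1841/473 c=1323/473 d=-5911/12771
  seg 3: a=-4 b=186/473 c=-1942/1419 d=4795/12771
  seg 4: a=-5 b=1097/473 c=951/473 d=-317/946
S(21/4) = -147409/30272

Δ: Δ0=7, Δ1=-7/2, Δ2=1/3, Δ3=-1/3, Δ4=5
row 1: diag=6, rhs=-63; c'=1/3, d'=-21/2
row 2: denom=10−2·1/3=28/3; d'=(23−2·-21/2)/(28/3)=33/7
row 3: denom=12−3·9/28=309/28; d'=(-4−3·33/7)/(309/28)=-508/309
row 4: denom=10−3·28/103=946/103; d'=(32−3·-508/309)/(946/103)=1902/473
back: M4=1902/473
back: M3=-508/309−28/103·1902/473=-3884/1419
back: M2=33/7−9/28·-3884/1419=2646/473
back: M1=-21/2−1/3·2646/473=-11697/946
M: M0=0, M1=-11697/946, M2=2646/473, M3=-3884/1419, M4=1902/473, M5=0
seg 0: a=-5, c=M0/2=0, d=(M1−M0)/(6·1)=-3899/1892, b=Δ0−h0·(2M0+M1)/6=17143/1892
seg 1: a=2, c=M1/2=-11697/1892, d=(M2−M1)/(6·2)=5663/3784, b=Δ1−h1·(2M1+M2)/6=2723/946
seg 2: a=-5, c=M2/2=1323/473, d=(M3−M2)/(6·3)=-5911/12771, b=Δ2−h2·(2M2+M3)/6=-1841/473
seg 3: a=-4, c=M3/2=-1942/1419, d=(M4−M3)/(6·3)=4795/12771, b=Δ3−h3·(2M3+M4)/6=186/473
seg 4: a=-5, c=M4/2=951/473, d=(M5−M4)/(6·2)=-317/946, b=Δ4−h4·(2M4+M5)/6=1097/473
t_q=21/4 → seg 2, τ=9/4; S=-5+-1841/473·τ+1323/473·τ²+-5911/12771·τ³=-147409/30272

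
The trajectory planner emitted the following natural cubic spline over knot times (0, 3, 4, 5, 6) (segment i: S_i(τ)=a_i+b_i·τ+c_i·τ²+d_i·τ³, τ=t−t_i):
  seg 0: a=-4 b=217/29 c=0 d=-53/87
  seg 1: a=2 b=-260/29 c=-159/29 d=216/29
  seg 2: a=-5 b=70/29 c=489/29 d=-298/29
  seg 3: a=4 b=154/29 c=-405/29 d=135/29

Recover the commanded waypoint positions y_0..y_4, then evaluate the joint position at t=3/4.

y_0=-4 y_1=2 y_2=-5 y_3=4 y_4=0
S(3/4) = 2515/1856

y_0 = S_0(0) = a_0 = -4
y_1 = S_1(0) = a_1 = 2
y_2 = S_2(0) = a_2 = -5
y_3 = S_3(0) = a_3 = 4
y_4 = S_3(1) = 0
t_q=3/4 is in segment 0 (τ=3/4); S_0(τ)=2515/1856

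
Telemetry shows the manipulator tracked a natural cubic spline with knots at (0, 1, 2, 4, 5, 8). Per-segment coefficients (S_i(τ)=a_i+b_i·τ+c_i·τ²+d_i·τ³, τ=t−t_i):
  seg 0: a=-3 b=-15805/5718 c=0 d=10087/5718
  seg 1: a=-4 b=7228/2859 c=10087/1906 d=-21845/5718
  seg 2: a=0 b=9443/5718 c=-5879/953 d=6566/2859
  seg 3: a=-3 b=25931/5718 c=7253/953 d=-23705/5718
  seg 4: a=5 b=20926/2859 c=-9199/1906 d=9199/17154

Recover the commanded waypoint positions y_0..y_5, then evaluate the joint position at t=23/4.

y_0=-3 y_1=-4 y_2=0 y_3=-3 y_4=5 y_5=-2
S(23/4) = 975985/121984

y_0 = S_0(0) = a_0 = -3
y_1 = S_1(0) = a_1 = -4
y_2 = S_2(0) = a_2 = 0
y_3 = S_3(0) = a_3 = -3
y_4 = S_4(0) = a_4 = 5
y_5 = S_4(3) = -2
t_q=23/4 is in segment 4 (τ=3/4); S_4(τ)=975985/121984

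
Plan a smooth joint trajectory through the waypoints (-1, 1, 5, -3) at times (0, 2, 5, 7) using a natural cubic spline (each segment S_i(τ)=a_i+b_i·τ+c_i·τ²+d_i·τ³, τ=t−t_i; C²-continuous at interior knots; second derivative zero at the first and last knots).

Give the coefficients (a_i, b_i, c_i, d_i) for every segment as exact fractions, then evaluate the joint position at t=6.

  seg 0: a=-1 b=157/273 c=0 d=29/273
  seg 1: a=1 b=505/273 c=58/91 d=-17/63
  seg 2: a=5 b=-440/273 c=-163/91 d=163/546
S(6) = 345/182

Δ: Δ0=1, Δ1=4/3, Δ2=-4
row 1: diag=10, rhs=2; c'=3/10, d'=1/5
row 2: denom=10−3·3/10=91/10; d'=(-32−3·1/5)/(91/10)=-326/91
back: M2=-326/91
back: M1=1/5−3/10·-326/91=116/91
M: M0=0, M1=116/91, M2=-326/91, M3=0
seg 0: a=-1, c=M0/2=0, d=(M1−M0)/(6·2)=29/273, b=Δ0−h0·(2M0+M1)/6=157/273
seg 1: a=1, c=M1/2=58/91, d=(M2−M1)/(6·3)=-17/63, b=Δ1−h1·(2M1+M2)/6=505/273
seg 2: a=5, c=M2/2=-163/91, d=(M3−M2)/(6·2)=163/546, b=Δ2−h2·(2M2+M3)/6=-440/273
t_q=6 → seg 2, τ=1; S=5+-440/273·τ+-163/91·τ²+163/546·τ³=345/182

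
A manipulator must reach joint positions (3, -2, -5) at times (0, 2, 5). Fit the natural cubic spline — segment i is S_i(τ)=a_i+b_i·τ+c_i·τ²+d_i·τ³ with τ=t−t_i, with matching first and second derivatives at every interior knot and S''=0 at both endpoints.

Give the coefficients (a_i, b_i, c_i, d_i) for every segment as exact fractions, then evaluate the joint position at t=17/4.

Δ: Δ0=-5/2, Δ1=-1
row 1: diag=10, rhs=9; c'=3/10, d'=9/10
back: M1=9/10
M: M0=0, M1=9/10, M2=0
seg 0: a=3, c=M0/2=0, d=(M1−M0)/(6·2)=3/40, b=Δ0−h0·(2M0+M1)/6=-14/5
seg 1: a=-2, c=M1/2=9/20, d=(M2−M1)/(6·3)=-1/20, b=Δ1−h1·(2M1+M2)/6=-19/10
t_q=17/4 → seg 1, τ=9/4; S=-2+-19/10·τ+9/20·τ²+-1/20·τ³=-1169/256

  seg 0: a=3 b=-14/5 c=0 d=3/40
  seg 1: a=-2 b=-19/10 c=9/20 d=-1/20
S(17/4) = -1169/256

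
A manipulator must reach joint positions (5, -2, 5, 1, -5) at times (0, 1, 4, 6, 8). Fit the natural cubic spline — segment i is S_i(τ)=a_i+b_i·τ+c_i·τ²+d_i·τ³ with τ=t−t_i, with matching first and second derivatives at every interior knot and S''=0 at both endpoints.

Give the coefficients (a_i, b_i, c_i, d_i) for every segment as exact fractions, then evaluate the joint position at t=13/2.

  seg 0: a=5 b=-6839/804 c=0 d=1211/804
  seg 1: a=-2 b=-1603/402 c=1211/268 d=-1939/2412
  seg 2: a=5 b=1141/804 c=-182/67 d=1619/3216
  seg 3: a=1 b=-1369/402 c=163/536 d=-163/3216
S(13/2) = -5429/8576

Δ: Δ0=-7, Δ1=7/3, Δ2=-2, Δ3=-3
row 1: diag=8, rhs=56; c'=3/8, d'=7
row 2: denom=10−3·3/8=71/8; d'=(-26−3·7)/(71/8)=-376/71
row 3: denom=8−2·16/71=536/71; d'=(-6−2·-376/71)/(536/71)=163/268
back: M3=163/268
back: M2=-376/71−16/71·163/268=-364/67
back: M1=7−3/8·-364/67=1211/134
M: M0=0, M1=1211/134, M2=-364/67, M3=163/268, M4=0
seg 0: a=5, c=M0/2=0, d=(M1−M0)/(6·1)=1211/804, b=Δ0−h0·(2M0+M1)/6=-6839/804
seg 1: a=-2, c=M1/2=1211/268, d=(M2−M1)/(6·3)=-1939/2412, b=Δ1−h1·(2M1+M2)/6=-1603/402
seg 2: a=5, c=M2/2=-182/67, d=(M3−M2)/(6·2)=1619/3216, b=Δ2−h2·(2M2+M3)/6=1141/804
seg 3: a=1, c=M3/2=163/536, d=(M4−M3)/(6·2)=-163/3216, b=Δ3−h3·(2M3+M4)/6=-1369/402
t_q=13/2 → seg 3, τ=1/2; S=1+-1369/402·τ+163/536·τ²+-163/3216·τ³=-5429/8576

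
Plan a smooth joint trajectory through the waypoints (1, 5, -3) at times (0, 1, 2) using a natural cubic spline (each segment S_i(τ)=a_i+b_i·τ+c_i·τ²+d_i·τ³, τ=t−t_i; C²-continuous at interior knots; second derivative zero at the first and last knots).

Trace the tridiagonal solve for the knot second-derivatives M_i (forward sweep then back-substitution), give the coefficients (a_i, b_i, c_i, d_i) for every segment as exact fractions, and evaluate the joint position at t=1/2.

  seg 0: a=1 b=7 c=0 d=-3
  seg 1: a=5 b=-2 c=-9 d=3
S(1/2) = 33/8

Δ: Δ0=4, Δ1=-8
row 1: diag=4, rhs=-72; c'=1/4, d'=-18
back: M1=-18
M: M0=0, M1=-18, M2=0
seg 0: a=1, c=M0/2=0, d=(M1−M0)/(6·1)=-3, b=Δ0−h0·(2M0+M1)/6=7
seg 1: a=5, c=M1/2=-9, d=(M2−M1)/(6·1)=3, b=Δ1−h1·(2M1+M2)/6=-2
t_q=1/2 → seg 0, τ=1/2; S=1+7·τ+0·τ²+-3·τ³=33/8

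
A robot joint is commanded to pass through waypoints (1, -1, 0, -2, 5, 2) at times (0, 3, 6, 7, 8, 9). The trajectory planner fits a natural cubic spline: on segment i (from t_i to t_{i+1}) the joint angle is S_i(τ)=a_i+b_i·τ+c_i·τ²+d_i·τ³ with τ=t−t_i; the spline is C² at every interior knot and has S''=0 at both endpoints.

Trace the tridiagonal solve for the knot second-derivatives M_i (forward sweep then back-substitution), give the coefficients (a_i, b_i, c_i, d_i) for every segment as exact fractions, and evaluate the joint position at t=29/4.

Δ: Δ0=-2/3, Δ1=1/3, Δ2=-2, Δ3=7, Δ4=-3
row 1: diag=12, rhs=6; c'=1/4, d'=1/2
row 2: denom=8−3·1/4=29/4; d'=(-14−3·1/2)/(29/4)=-62/29
row 3: denom=4−1·4/29=112/29; d'=(54−1·-62/29)/(112/29)=407/28
row 4: denom=4−1·29/112=419/112; d'=(-60−1·407/28)/(419/112)=-8348/419
back: M4=-8348/419
back: M3=407/28−29/112·-8348/419=8252/419
back: M2=-62/29−4/29·8252/419=-2034/419
back: M1=1/2−1/4·-2034/419=718/419
M: M0=0, M1=718/419, M2=-2034/419, M3=8252/419, M4=-8348/419, M5=0
seg 0: a=1, c=M0/2=0, d=(M1−M0)/(6·3)=359/3771, b=Δ0−h0·(2M0+M1)/6=-1915/1257
seg 1: a=-1, c=M1/2=359/419, d=(M2−M1)/(6·3)=-1376/3771, b=Δ1−h1·(2M1+M2)/6=1316/1257
seg 2: a=0, c=M2/2=-1017/419, d=(M3−M2)/(6·1)=5143/1257, b=Δ2−h2·(2M2+M3)/6=-4606/1257
seg 3: a=-2, c=M3/2=4126/419, d=(M4−M3)/(6·1)=-8300/1257, b=Δ3−h3·(2M3+M4)/6=4721/1257
seg 4: a=5, c=M4/2=-4174/419, d=(M5−M4)/(6·1)=4174/1257, b=Δ4−h4·(2M4+M5)/6=4577/1257
t_q=29/4 → seg 3, τ=1/4; S=-2+4721/1257·τ+4126/419·τ²+-8300/1257·τ³=-3679/6704

  seg 0: a=1 b=-1915/1257 c=0 d=359/3771
  seg 1: a=-1 b=1316/1257 c=359/419 d=-1376/3771
  seg 2: a=0 b=-4606/1257 c=-1017/419 d=5143/1257
  seg 3: a=-2 b=4721/1257 c=4126/419 d=-8300/1257
  seg 4: a=5 b=4577/1257 c=-4174/419 d=4174/1257
S(29/4) = -3679/6704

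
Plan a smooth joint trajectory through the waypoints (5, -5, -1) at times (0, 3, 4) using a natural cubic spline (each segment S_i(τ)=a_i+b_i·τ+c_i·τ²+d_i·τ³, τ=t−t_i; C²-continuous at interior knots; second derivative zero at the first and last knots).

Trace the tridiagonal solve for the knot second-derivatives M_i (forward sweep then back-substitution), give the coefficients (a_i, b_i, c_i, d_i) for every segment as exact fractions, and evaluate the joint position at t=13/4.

Δ: Δ0=-10/3, Δ1=4
row 1: diag=8, rhs=44; c'=1/8, d'=11/2
back: M1=11/2
M: M0=0, M1=11/2, M2=0
seg 0: a=5, c=M0/2=0, d=(M1−M0)/(6·3)=11/36, b=Δ0−h0·(2M0+M1)/6=-73/12
seg 1: a=-5, c=M1/2=11/4, d=(M2−M1)/(6·1)=-11/12, b=Δ1−h1·(2M1+M2)/6=13/6
t_q=13/4 → seg 1, τ=1/4; S=-5+13/6·τ+11/4·τ²+-11/12·τ³=-1101/256

  seg 0: a=5 b=-73/12 c=0 d=11/36
  seg 1: a=-5 b=13/6 c=11/4 d=-11/12
S(13/4) = -1101/256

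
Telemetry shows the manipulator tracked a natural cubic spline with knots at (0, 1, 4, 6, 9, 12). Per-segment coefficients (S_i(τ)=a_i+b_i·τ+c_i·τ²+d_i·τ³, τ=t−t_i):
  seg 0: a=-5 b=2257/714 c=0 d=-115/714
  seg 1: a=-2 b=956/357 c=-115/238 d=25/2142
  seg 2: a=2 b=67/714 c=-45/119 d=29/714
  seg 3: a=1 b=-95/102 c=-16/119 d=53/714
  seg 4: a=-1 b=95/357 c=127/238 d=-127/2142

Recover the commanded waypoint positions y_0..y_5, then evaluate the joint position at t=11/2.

y_0=-5 y_1=-2 y_2=2 y_3=1 y_4=-1 y_5=3
S(11/2) = 2717/1904

y_0 = S_0(0) = a_0 = -5
y_1 = S_1(0) = a_1 = -2
y_2 = S_2(0) = a_2 = 2
y_3 = S_3(0) = a_3 = 1
y_4 = S_4(0) = a_4 = -1
y_5 = S_4(3) = 3
t_q=11/2 is in segment 2 (τ=3/2); S_2(τ)=2717/1904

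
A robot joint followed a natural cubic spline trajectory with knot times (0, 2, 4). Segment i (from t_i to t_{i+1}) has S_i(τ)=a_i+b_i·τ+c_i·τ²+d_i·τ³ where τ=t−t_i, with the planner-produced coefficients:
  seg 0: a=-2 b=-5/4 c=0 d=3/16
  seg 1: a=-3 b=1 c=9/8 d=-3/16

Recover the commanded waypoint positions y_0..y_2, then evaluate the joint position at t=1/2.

y_0 = S_0(0) = a_0 = -2
y_1 = S_1(0) = a_1 = -3
y_2 = S_1(2) = 2
t_q=1/2 is in segment 0 (τ=1/2); S_0(τ)=-333/128

y_0=-2 y_1=-3 y_2=2
S(1/2) = -333/128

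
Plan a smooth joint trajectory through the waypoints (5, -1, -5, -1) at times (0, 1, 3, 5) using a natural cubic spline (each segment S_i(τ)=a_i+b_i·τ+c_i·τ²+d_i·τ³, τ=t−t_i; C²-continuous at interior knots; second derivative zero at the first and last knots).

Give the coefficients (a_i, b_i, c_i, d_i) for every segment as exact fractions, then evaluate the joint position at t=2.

  seg 0: a=5 b=-72/11 c=0 d=6/11
  seg 1: a=-1 b=-54/11 c=18/11 d=-1/11
  seg 2: a=-5 b=6/11 c=12/11 d=-2/11
S(2) = -48/11

Δ: Δ0=-6, Δ1=-2, Δ2=2
row 1: diag=6, rhs=24; c'=1/3, d'=4
row 2: denom=8−2·1/3=22/3; d'=(24−2·4)/(22/3)=24/11
back: M2=24/11
back: M1=4−1/3·24/11=36/11
M: M0=0, M1=36/11, M2=24/11, M3=0
seg 0: a=5, c=M0/2=0, d=(M1−M0)/(6·1)=6/11, b=Δ0−h0·(2M0+M1)/6=-72/11
seg 1: a=-1, c=M1/2=18/11, d=(M2−M1)/(6·2)=-1/11, b=Δ1−h1·(2M1+M2)/6=-54/11
seg 2: a=-5, c=M2/2=12/11, d=(M3−M2)/(6·2)=-2/11, b=Δ2−h2·(2M2+M3)/6=6/11
t_q=2 → seg 1, τ=1; S=-1+-54/11·τ+18/11·τ²+-1/11·τ³=-48/11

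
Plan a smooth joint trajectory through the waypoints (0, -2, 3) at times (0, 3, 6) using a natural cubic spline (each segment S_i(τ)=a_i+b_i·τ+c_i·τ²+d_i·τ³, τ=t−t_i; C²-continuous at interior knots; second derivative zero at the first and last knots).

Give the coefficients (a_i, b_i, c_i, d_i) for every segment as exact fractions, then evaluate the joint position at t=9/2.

  seg 0: a=0 b=-5/4 c=0 d=7/108
  seg 1: a=-2 b=1/2 c=7/12 d=-7/108
S(9/2) = -5/32

Δ: Δ0=-2/3, Δ1=5/3
row 1: diag=12, rhs=14; c'=1/4, d'=7/6
back: M1=7/6
M: M0=0, M1=7/6, M2=0
seg 0: a=0, c=M0/2=0, d=(M1−M0)/(6·3)=7/108, b=Δ0−h0·(2M0+M1)/6=-5/4
seg 1: a=-2, c=M1/2=7/12, d=(M2−M1)/(6·3)=-7/108, b=Δ1−h1·(2M1+M2)/6=1/2
t_q=9/2 → seg 1, τ=3/2; S=-2+1/2·τ+7/12·τ²+-7/108·τ³=-5/32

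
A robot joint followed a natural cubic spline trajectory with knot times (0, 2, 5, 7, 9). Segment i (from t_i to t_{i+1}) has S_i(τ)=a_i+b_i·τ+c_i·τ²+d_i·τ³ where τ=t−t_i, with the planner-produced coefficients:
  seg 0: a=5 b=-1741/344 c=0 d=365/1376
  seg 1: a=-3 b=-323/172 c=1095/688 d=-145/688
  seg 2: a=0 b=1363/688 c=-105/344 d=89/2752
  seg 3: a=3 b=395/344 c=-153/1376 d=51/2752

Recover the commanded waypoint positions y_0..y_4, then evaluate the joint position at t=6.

y_0 = S_0(0) = a_0 = 5
y_1 = S_1(0) = a_1 = -3
y_2 = S_2(0) = a_2 = 0
y_3 = S_3(0) = a_3 = 3
y_4 = S_3(2) = 5
t_q=6 is in segment 2 (τ=1); S_2(τ)=4701/2752

y_0=5 y_1=-3 y_2=0 y_3=3 y_4=5
S(6) = 4701/2752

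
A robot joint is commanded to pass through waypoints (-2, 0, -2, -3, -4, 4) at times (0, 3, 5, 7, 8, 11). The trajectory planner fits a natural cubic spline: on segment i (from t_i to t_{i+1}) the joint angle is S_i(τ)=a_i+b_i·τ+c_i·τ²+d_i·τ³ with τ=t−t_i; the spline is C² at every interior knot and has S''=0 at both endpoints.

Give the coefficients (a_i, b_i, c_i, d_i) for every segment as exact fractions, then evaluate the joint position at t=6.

  seg 0: a=-2 b=4121/3252 c=0 d=-217/3252
  seg 1: a=0 b=-869/1626 c=-651/1084 d=299/1626
  seg 2: a=-2 b=-1187/1626 c=545/1084 d=-1261/6504
  seg 3: a=-3 b=-850/813 c=-179/271 d=574/813
  seg 4: a=-4 b=-202/813 c=395/271 d=-395/2439
S(6) = -5249/2168

Δ: Δ0=2/3, Δ1=-1, Δ2=-1/2, Δ3=-1, Δ4=8/3
row 1: diag=10, rhs=-10; c'=1/5, d'=-1
row 2: denom=8−2·1/5=38/5; d'=(3−2·-1)/(38/5)=25/38
row 3: denom=6−2·5/19=104/19; d'=(-3−2·25/38)/(104/19)=-41/52
row 4: denom=8−1·19/104=813/104; d'=(22−1·-41/52)/(813/104)=790/271
back: M4=790/271
back: M3=-41/52−19/104·790/271=-358/271
back: M2=25/38−5/19·-358/271=545/542
back: M1=-1−1/5·545/542=-651/542
M: M0=0, M1=-651/542, M2=545/542, M3=-358/271, M4=790/271, M5=0
seg 0: a=-2, c=M0/2=0, d=(M1−M0)/(6·3)=-217/3252, b=Δ0−h0·(2M0+M1)/6=4121/3252
seg 1: a=0, c=M1/2=-651/1084, d=(M2−M1)/(6·2)=299/1626, b=Δ1−h1·(2M1+M2)/6=-869/1626
seg 2: a=-2, c=M2/2=545/1084, d=(M3−M2)/(6·2)=-1261/6504, b=Δ2−h2·(2M2+M3)/6=-1187/1626
seg 3: a=-3, c=M3/2=-179/271, d=(M4−M3)/(6·1)=574/813, b=Δ3−h3·(2M3+M4)/6=-850/813
seg 4: a=-4, c=M4/2=395/271, d=(M5−M4)/(6·3)=-395/2439, b=Δ4−h4·(2M4+M5)/6=-202/813
t_q=6 → seg 2, τ=1; S=-2+-1187/1626·τ+545/1084·τ²+-1261/6504·τ³=-5249/2168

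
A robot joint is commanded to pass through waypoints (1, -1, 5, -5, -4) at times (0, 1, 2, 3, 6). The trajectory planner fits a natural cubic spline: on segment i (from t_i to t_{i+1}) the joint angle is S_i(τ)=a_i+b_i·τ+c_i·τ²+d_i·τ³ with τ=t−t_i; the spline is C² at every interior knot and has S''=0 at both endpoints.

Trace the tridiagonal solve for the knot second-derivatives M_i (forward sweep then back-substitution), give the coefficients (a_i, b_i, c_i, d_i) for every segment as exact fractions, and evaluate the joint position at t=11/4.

Δ: Δ0=-2, Δ1=6, Δ2=-10, Δ3=1/3
row 1: diag=4, rhs=48; c'=1/4, d'=12
row 2: denom=4−1·1/4=15/4; d'=(-96−1·12)/(15/4)=-144/5
row 3: denom=8−1·4/15=116/15; d'=(62−1·-144/5)/(116/15)=681/58
back: M3=681/58
back: M2=-144/5−4/15·681/58=-926/29
back: M1=12−1/4·-926/29=1159/58
M: M0=0, M1=1159/58, M2=-926/29, M3=681/58, M4=0
seg 0: a=1, c=M0/2=0, d=(M1−M0)/(6·1)=1159/348, b=Δ0−h0·(2M0+M1)/6=-1855/348
seg 1: a=-1, c=M1/2=1159/116, d=(M2−M1)/(6·1)=-3011/348, b=Δ1−h1·(2M1+M2)/6=811/174
seg 2: a=5, c=M2/2=-463/29, d=(M3−M2)/(6·1)=2533/348, b=Δ2−h2·(2M2+M3)/6=-457/348
seg 3: a=-5, c=M3/2=681/116, d=(M4−M3)/(6·3)=-227/348, b=Δ3−h3·(2M3+M4)/6=-1985/174
t_q=11/4 → seg 2, τ=3/4; S=5+-457/348·τ+-463/29·τ²+2533/348·τ³=-14067/7424

  seg 0: a=1 b=-1855/348 c=0 d=1159/348
  seg 1: a=-1 b=811/174 c=1159/116 d=-3011/348
  seg 2: a=5 b=-457/348 c=-463/29 d=2533/348
  seg 3: a=-5 b=-1985/174 c=681/116 d=-227/348
S(11/4) = -14067/7424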